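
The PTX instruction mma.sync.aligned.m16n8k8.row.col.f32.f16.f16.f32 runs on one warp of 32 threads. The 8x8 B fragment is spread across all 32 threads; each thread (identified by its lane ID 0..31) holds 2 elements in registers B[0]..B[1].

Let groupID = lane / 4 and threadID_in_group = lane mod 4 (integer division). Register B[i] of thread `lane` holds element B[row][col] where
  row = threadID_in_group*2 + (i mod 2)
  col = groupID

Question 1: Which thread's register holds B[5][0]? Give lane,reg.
c=0->g=0  r=5->t=2,b0=1
L=0*4+2=2  i=1=1

2,1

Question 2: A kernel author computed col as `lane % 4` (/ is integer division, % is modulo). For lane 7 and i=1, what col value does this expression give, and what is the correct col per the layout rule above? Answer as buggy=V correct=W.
`lane % 4`[7,1]->3
lane 7->7/4=1, 7 mod 4=3
i=1  r:2·3+1->7  c:1
col: 3 vs 1

buggy=3 correct=1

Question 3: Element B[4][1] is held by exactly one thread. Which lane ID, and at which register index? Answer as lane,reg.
c=1→G=1  r=4→T=2,p=0
L=1*4+2=6  i=0=0

6,0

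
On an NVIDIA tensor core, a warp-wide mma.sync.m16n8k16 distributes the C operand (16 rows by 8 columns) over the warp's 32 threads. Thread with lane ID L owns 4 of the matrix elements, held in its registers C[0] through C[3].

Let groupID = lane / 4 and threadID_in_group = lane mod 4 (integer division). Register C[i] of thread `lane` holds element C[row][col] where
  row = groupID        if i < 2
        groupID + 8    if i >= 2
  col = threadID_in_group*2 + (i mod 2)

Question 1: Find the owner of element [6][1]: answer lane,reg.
24,1

r=6⇒gr=6,Rb=0  c=1⇒th=0,odd=1
L=6*4+0=24  i=0*2+1=1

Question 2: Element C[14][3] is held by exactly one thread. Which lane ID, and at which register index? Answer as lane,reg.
25,3

r: 14->gid=6,r8=1  c: 3->tid=1,i&1=1
L=6*4+1=25  i=1*2+1=3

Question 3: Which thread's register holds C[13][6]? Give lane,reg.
23,2

r: 13->gid=5,r8=1  c: 6->tid=3,i&1=0
L=5*4+3=23  i=1*2+0=2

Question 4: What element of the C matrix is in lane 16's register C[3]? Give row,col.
L=16->g=16>>2=4, t=16&3=0
[3]->row 4+8=12  col 0·2+1=1

12,1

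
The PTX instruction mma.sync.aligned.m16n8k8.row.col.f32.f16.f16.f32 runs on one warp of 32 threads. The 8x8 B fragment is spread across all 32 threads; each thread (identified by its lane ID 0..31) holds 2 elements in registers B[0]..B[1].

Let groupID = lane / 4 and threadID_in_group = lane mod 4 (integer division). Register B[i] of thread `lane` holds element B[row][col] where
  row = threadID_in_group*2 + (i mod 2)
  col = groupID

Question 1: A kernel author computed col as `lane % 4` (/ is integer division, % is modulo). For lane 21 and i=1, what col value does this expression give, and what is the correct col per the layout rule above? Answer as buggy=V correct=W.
buggy=1 correct=5

`lane % 4`[21,1]=>1
L=21=>grp=21>>2=5, tig=21&3=1
[1]=>row 1·2+1=3  col grp=5
col: 1 vs 5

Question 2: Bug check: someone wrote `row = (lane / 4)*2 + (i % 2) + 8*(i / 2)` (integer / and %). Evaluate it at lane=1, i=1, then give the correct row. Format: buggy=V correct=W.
`(lane / 4)*2 + (i % 2) + 8*(i / 2)`[1,1]=>1
lane 1: grp=0 (1/4), tig=1 (1%4)
i=1: r=1*2+1=3, c=grp=0
row: 1 vs 3

buggy=1 correct=3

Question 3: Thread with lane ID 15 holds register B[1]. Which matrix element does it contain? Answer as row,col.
7,3

L=15→G=15>>2=3, T=15&3=3
[1]→row 3·2+1=7  col G=3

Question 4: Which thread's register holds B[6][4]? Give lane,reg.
19,0

c: 4->gid=4  r: 6->tid=3,i&1=0
L=4*4+3=19  i=0=0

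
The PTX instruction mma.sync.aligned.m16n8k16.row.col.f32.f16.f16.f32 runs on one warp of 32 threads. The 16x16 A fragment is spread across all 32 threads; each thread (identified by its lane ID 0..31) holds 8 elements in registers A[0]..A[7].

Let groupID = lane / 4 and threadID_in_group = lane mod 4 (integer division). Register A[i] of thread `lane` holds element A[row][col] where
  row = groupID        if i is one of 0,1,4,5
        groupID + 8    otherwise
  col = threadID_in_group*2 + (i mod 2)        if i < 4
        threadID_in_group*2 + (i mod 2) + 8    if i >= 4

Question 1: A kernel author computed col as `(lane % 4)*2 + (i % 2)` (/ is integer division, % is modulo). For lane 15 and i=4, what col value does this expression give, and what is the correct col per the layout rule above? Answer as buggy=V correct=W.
buggy=6 correct=14

`(lane % 4)*2 + (i % 2)`[15,4]⇒6
lane 15: gr=3 (15/4), th=3 (15%4)
i=4: r=3+0=3, c=3*2+0+8=14
col: 6 vs 14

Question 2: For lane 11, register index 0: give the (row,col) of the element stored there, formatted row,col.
lane 11->11/4=2, 11 mod 4=3
i=0  r:2+0->2  c:2·3+0+0->6

2,6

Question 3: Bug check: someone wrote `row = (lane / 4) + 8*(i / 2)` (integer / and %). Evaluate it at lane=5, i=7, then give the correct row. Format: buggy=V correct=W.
`(lane / 4) + 8*(i / 2)`[5,7]->25
lane 5->5/4=1, 5 mod 4=1
i=7  r:1+8->9  c:2·1+1+8->11
row: 25 vs 9

buggy=25 correct=9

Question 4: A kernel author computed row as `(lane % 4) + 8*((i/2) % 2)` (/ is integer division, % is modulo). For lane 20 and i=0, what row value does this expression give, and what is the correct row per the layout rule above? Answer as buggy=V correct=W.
buggy=0 correct=5

`(lane % 4) + 8*((i/2) % 2)`[20,0]->0
lane 20->20/4=5, 20 mod 4=0
i=0  r:5+0->5  c:2·0+0+0->0
row: 0 vs 5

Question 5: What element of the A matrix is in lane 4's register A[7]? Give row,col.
4: g=1,t=0
[7] (1+8,0*2+1+8) = (9,9)

9,9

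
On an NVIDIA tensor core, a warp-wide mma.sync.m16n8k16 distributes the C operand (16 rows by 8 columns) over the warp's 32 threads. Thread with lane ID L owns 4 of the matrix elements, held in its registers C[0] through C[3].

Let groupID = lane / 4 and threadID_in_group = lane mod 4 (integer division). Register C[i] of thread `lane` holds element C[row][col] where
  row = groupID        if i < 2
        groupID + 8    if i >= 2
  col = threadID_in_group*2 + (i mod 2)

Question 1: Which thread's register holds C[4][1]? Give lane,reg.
r=4⇒gr=4,Rb=0  c=1⇒th=0,odd=1
L=4*4+0=16  i=0*2+1=1

16,1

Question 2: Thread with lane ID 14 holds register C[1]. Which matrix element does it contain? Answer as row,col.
3,5

lane 14⇒14/4=3, 14 mod 4=2
i=1  r:3+0⇒3  c:2·2+1⇒5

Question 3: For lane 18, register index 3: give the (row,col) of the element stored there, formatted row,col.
lane 18: g=4 (18/4), t=2 (18%4)
i=3: r=4+8=12, c=2*2+1=5

12,5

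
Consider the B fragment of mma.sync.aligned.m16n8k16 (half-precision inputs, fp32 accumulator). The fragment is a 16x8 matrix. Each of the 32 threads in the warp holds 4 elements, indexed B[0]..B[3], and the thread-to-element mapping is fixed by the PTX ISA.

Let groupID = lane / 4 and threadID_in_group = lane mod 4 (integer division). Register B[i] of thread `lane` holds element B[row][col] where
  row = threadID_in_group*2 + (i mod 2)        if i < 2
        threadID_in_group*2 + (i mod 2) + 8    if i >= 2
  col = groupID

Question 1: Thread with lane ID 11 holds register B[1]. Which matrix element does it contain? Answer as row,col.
7,2

lane 11->11/4=2, 11 mod 4=3
i=1  r:2·3+1+0->7  c:2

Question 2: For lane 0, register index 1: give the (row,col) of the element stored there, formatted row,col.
0: gr=0,th=0
[1] (0*2+1+0,0) = (1,0)

1,0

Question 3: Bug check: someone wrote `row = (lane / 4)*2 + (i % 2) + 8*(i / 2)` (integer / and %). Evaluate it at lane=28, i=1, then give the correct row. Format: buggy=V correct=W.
`(lane / 4)*2 + (i % 2) + 8*(i / 2)`[28,1]=>15
L=28=>grp=28>>2=7, tig=28&3=0
[1]=>row 0·2+1+0=1  col grp=7
row: 15 vs 1

buggy=15 correct=1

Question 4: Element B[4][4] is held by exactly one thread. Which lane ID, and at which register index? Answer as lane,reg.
c:4=>grp=4  r:4=>rB=0,tig=2,lo=0
L=4*4+2=18  i=0*2+0=0

18,0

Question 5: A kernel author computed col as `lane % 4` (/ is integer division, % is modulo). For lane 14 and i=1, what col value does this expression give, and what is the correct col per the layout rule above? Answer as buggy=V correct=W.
buggy=2 correct=3

`lane % 4`[14,1]⇒2
lane 14: gr=3 (14/4), th=2 (14%4)
i=1: r=2*2+1+0=5, c=gr=3
col: 2 vs 3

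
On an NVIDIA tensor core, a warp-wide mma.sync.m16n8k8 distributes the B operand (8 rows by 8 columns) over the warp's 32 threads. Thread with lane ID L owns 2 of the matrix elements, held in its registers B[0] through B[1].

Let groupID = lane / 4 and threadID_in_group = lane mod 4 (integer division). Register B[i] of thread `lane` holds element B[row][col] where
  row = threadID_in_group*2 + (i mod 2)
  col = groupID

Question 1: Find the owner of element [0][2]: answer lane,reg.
c:2=>grp=2  r:0=>tig=0,lo=0
L=2*4+0=8  i=0=0

8,0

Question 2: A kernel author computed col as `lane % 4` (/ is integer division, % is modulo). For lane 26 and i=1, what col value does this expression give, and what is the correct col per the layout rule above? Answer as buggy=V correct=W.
buggy=2 correct=6

`lane % 4`[26,1]->2
lane 26: g=6 (26/4), t=2 (26%4)
i=1: r=2*2+1=5, c=g=6
col: 2 vs 6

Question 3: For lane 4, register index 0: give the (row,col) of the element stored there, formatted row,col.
0,1

lane 4: gid=1 (4/4), tid=0 (4%4)
i=0: r=0*2+0=0, c=gid=1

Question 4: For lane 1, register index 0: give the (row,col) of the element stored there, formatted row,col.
L=1->gid=1>>2=0, tid=1&3=1
[0]->row 1·2+0=2  col gid=0

2,0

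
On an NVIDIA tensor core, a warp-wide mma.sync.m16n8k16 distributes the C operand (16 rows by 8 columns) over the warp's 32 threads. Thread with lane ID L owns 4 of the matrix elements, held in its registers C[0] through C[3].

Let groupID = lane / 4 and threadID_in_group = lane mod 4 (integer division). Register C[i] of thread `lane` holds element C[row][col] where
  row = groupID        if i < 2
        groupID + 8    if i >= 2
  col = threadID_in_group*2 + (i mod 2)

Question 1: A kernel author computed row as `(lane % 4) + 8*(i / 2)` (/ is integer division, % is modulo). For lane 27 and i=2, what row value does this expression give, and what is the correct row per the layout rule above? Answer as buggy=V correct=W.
buggy=11 correct=14

`(lane % 4) + 8*(i / 2)`[27,2]⇒11
L=27⇒gr=27>>2=6, th=27&3=3
[2]⇒row 6+8=14  col 3·2+0=6
row: 11 vs 14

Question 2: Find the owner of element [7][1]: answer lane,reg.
28,1

r: 7->gid=7,r8=0  c: 1->tid=0,i&1=1
L=7*4+0=28  i=0*2+1=1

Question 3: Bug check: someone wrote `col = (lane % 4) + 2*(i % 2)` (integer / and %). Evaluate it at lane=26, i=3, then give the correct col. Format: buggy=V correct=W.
`(lane % 4) + 2*(i % 2)`[26,3]⇒4
L=26⇒gr=26>>2=6, th=26&3=2
[3]⇒row 6+8=14  col 2·2+1=5
col: 4 vs 5

buggy=4 correct=5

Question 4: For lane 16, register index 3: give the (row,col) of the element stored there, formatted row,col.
lane 16: gr=4 (16/4), th=0 (16%4)
i=3: r=4+8=12, c=0*2+1=1

12,1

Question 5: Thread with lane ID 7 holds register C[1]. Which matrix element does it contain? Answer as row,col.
L=7=>grp=7>>2=1, tig=7&3=3
[1]=>row 1+0=1  col 3·2+1=7

1,7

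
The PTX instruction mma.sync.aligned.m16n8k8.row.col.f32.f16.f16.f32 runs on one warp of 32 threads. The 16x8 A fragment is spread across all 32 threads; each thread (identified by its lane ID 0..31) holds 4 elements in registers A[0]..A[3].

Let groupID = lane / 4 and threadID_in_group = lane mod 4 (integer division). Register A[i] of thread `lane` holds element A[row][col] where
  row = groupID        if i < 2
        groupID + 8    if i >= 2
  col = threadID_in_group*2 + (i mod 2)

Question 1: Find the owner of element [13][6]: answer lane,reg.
r=13⇒gr=5,Rb=1  c=6⇒th=3,odd=0
L=5*4+3=23  i=1*2+0=2

23,2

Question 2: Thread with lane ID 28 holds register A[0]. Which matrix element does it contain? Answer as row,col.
L=28→G=28>>2=7, T=28&3=0
[0]→row 7+0=7  col 0·2+0=0

7,0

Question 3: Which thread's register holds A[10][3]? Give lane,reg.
r=10→G=2,rhi=1  c=3→T=1,p=1
L=2*4+1=9  i=1*2+1=3

9,3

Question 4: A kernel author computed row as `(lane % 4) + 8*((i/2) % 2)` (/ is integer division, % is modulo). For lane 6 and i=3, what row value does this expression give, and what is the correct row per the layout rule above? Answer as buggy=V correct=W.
`(lane % 4) + 8*((i/2) % 2)`[6,3]->10
6: gid=1,tid=2
[3] (1+8,2*2+1) = (9,5)
row: 10 vs 9

buggy=10 correct=9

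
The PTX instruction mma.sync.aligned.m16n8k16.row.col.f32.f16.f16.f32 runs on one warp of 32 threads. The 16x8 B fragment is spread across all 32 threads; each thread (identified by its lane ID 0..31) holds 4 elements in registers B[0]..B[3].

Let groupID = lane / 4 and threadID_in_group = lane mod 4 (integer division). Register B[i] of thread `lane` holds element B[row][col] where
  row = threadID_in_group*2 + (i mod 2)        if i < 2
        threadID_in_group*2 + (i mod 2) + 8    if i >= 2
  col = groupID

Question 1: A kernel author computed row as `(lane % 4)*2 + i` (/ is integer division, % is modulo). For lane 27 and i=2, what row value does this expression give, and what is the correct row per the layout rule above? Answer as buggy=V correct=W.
`(lane % 4)*2 + i`[27,2]=>8
lane 27=>27/4=6, 27 mod 4=3
i=2  r:2·3+0+8=>14  c:6
row: 8 vs 14

buggy=8 correct=14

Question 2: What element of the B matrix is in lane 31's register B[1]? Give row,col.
lane 31->31/4=7, 31 mod 4=3
i=1  r:2·3+1+0->7  c:7

7,7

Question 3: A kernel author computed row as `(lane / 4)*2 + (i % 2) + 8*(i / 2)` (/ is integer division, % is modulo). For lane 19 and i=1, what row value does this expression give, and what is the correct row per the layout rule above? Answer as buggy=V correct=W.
`(lane / 4)*2 + (i % 2) + 8*(i / 2)`[19,1]→9
lane 19: G=4 (19/4), T=3 (19%4)
i=1: r=3*2+1+0=7, c=G=4
row: 9 vs 7

buggy=9 correct=7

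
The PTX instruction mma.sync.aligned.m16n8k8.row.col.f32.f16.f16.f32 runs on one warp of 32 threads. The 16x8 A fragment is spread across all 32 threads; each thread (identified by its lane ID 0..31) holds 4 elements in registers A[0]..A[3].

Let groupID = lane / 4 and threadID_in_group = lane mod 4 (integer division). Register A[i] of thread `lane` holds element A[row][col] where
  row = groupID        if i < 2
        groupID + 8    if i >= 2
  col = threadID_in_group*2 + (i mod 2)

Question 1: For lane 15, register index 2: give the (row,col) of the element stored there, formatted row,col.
lane 15: grp=3 (15/4), tig=3 (15%4)
i=2: r=3+8=11, c=3*2+0=6

11,6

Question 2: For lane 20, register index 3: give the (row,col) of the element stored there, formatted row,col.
13,1

L=20->gid=20>>2=5, tid=20&3=0
[3]->row 5+8=13  col 0·2+1=1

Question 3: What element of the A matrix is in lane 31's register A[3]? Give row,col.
15,7

lane 31: G=7 (31/4), T=3 (31%4)
i=3: r=7+8=15, c=3*2+1=7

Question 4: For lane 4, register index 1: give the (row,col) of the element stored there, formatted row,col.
4: gr=1,th=0
[1] (1+0,0*2+1) = (1,1)

1,1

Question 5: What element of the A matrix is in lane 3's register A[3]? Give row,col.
8,7

lane 3⇒3/4=0, 3 mod 4=3
i=3  r:0+8⇒8  c:2·3+1⇒7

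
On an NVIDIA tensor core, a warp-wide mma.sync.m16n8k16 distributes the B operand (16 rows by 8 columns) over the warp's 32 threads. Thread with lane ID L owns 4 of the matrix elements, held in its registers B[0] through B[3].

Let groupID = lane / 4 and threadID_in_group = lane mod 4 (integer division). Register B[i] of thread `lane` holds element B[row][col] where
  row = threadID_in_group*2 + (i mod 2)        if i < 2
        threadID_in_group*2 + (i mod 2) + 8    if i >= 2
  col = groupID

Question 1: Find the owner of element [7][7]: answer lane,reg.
31,1

c: 7->gid=7  r: 7->r8=0,tid=3,i&1=1
L=7*4+3=31  i=0*2+1=1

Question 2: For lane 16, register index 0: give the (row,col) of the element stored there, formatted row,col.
0,4

L=16=>grp=16>>2=4, tig=16&3=0
[0]=>row 0·2+0+0=0  col grp=4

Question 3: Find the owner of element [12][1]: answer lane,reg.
6,2

c:1=>grp=1  r:12=>rB=1,tig=2,lo=0
L=1*4+2=6  i=1*2+0=2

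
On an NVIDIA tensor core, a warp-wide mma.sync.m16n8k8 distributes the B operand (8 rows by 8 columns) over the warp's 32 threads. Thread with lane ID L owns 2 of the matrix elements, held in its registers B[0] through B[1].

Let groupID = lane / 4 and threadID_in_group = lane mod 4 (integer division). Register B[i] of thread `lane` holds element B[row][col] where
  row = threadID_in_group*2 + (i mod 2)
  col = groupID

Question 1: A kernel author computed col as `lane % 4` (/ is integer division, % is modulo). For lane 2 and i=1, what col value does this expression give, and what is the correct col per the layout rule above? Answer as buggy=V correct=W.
buggy=2 correct=0

`lane % 4`[2,1]=>2
L=2=>grp=2>>2=0, tig=2&3=2
[1]=>row 2·2+1=5  col grp=0
col: 2 vs 0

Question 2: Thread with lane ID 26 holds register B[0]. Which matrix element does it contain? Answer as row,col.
L=26→G=26>>2=6, T=26&3=2
[0]→row 2·2+0=4  col G=6

4,6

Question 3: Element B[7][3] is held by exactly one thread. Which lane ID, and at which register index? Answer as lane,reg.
15,1

c=3⇒gr=3  r=7⇒th=3,odd=1
L=3*4+3=15  i=1=1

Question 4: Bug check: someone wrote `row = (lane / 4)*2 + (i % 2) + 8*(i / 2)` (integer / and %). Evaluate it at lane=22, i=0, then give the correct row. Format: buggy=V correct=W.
buggy=10 correct=4

`(lane / 4)*2 + (i % 2) + 8*(i / 2)`[22,0]=>10
lane 22=>22/4=5, 22 mod 4=2
i=0  r:2·2+0=>4  c:5
row: 10 vs 4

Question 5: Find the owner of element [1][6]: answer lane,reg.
c:6=>grp=6  r:1=>tig=0,lo=1
L=6*4+0=24  i=1=1

24,1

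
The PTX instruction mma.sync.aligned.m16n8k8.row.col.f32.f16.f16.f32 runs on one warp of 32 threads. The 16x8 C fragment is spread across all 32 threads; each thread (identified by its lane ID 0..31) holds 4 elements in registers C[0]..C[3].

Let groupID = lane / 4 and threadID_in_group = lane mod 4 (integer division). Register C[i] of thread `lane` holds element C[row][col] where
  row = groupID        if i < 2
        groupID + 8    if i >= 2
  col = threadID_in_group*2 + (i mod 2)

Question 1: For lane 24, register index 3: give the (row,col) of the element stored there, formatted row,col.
lane 24->24/4=6, 24 mod 4=0
i=3  r:6+8->14  c:2·0+1->1

14,1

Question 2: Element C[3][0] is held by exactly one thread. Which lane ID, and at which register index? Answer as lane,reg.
r=3→G=3,rhi=0  c=0→T=0,p=0
L=3*4+0=12  i=0*2+0=0

12,0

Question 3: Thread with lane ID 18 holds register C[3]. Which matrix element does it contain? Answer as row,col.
12,5

18: gr=4,th=2
[3] (4+8,2*2+1) = (12,5)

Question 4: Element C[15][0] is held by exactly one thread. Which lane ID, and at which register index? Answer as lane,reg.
r:15=>grp=7,rB=1  c:0=>tig=0,lo=0
L=7*4+0=28  i=1*2+0=2

28,2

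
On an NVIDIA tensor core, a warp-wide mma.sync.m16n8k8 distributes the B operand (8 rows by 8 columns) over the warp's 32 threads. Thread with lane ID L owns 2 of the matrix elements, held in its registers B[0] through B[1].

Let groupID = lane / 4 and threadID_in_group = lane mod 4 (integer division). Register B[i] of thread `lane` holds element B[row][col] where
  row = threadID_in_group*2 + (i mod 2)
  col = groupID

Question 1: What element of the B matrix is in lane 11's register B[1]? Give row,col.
7,2

11: G=2,T=3
[1] (3*2+1,2) = (7,2)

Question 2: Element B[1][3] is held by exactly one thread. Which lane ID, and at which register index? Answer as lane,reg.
c=3⇒gr=3  r=1⇒th=0,odd=1
L=3*4+0=12  i=1=1

12,1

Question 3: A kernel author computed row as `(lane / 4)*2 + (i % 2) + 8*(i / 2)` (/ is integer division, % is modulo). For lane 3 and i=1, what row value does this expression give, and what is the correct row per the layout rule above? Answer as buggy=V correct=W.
buggy=1 correct=7

`(lane / 4)*2 + (i % 2) + 8*(i / 2)`[3,1]⇒1
L=3⇒gr=3>>2=0, th=3&3=3
[1]⇒row 3·2+1=7  col gr=0
row: 1 vs 7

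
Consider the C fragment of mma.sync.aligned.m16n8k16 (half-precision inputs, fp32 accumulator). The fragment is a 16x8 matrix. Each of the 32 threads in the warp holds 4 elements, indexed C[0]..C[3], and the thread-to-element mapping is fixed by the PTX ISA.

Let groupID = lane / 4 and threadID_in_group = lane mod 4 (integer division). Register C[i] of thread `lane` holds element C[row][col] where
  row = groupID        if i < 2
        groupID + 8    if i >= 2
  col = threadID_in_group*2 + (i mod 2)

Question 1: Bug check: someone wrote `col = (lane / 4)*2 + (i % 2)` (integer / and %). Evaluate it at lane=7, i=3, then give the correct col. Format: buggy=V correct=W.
`(lane / 4)*2 + (i % 2)`[7,3]->3
lane 7->7/4=1, 7 mod 4=3
i=3  r:1+8->9  c:2·3+1->7
col: 3 vs 7

buggy=3 correct=7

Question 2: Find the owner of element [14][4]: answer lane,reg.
r: 14->gid=6,r8=1  c: 4->tid=2,i&1=0
L=6*4+2=26  i=1*2+0=2

26,2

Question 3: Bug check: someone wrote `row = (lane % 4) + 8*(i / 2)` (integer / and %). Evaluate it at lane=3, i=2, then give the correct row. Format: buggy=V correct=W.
buggy=11 correct=8

`(lane % 4) + 8*(i / 2)`[3,2]→11
L=3→G=3>>2=0, T=3&3=3
[2]→row 0+8=8  col 3·2+0=6
row: 11 vs 8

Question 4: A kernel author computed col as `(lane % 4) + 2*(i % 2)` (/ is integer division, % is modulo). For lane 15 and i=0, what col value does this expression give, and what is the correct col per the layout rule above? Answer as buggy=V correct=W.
`(lane % 4) + 2*(i % 2)`[15,0]->3
L=15->gid=15>>2=3, tid=15&3=3
[0]->row 3+0=3  col 3·2+0=6
col: 3 vs 6

buggy=3 correct=6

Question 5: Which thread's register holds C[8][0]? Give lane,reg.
0,2

r:8=>grp=0,rB=1  c:0=>tig=0,lo=0
L=0*4+0=0  i=1*2+0=2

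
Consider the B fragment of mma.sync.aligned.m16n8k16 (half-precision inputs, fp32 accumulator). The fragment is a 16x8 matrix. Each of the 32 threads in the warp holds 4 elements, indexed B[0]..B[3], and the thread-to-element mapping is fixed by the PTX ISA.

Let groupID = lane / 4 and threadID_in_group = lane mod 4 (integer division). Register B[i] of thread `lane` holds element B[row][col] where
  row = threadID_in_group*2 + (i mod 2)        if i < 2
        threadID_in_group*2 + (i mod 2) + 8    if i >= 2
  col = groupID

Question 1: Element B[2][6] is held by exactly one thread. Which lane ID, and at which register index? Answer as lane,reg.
25,0

c=6→G=6  r=2→rhi=0,T=1,p=0
L=6*4+1=25  i=0*2+0=0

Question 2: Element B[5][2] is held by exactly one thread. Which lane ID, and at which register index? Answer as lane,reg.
c=2->g=2  r=5->rb=0,t=2,b0=1
L=2*4+2=10  i=0*2+1=1

10,1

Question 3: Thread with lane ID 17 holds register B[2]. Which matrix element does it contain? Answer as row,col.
lane 17: grp=4 (17/4), tig=1 (17%4)
i=2: r=1*2+0+8=10, c=grp=4

10,4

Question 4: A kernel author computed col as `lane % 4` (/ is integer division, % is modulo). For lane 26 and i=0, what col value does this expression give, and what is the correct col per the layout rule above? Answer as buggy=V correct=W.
`lane % 4`[26,0]=>2
lane 26: grp=6 (26/4), tig=2 (26%4)
i=0: r=2*2+0+0=4, c=grp=6
col: 2 vs 6

buggy=2 correct=6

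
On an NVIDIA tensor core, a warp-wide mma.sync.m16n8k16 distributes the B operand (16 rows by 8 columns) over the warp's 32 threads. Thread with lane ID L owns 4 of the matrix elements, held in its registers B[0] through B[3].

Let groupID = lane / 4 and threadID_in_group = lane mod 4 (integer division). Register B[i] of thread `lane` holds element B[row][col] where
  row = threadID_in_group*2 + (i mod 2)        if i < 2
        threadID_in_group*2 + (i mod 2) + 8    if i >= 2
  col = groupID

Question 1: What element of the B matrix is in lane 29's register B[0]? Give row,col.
2,7

29: G=7,T=1
[0] (1*2+0+0,7) = (2,7)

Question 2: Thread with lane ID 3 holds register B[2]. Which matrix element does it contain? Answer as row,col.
14,0

L=3⇒gr=3>>2=0, th=3&3=3
[2]⇒row 3·2+0+8=14  col gr=0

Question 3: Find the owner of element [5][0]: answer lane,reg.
2,1

c=0→G=0  r=5→rhi=0,T=2,p=1
L=0*4+2=2  i=0*2+1=1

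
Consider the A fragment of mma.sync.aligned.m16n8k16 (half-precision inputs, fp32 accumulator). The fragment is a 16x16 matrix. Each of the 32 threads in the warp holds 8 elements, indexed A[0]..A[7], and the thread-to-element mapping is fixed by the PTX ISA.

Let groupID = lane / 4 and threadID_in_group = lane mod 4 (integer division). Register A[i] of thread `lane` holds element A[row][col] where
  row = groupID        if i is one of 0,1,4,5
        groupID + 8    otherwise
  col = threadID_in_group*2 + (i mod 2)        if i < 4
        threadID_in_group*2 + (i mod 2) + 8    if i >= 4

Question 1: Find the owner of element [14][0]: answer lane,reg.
r: 14->gid=6,r8=1  c: 0->c8=0,tid=0,i&1=0
L=6*4+0=24  i=0*4+1*2+0=2

24,2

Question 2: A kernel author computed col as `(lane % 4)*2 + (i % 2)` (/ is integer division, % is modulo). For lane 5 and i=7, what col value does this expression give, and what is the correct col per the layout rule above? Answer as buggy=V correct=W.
`(lane % 4)*2 + (i % 2)`[5,7]->3
L=5->g=5>>2=1, t=5&3=1
[7]->row 1+8=9  col 1·2+1+8=11
col: 3 vs 11

buggy=3 correct=11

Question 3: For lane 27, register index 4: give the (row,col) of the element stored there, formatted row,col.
6,14

lane 27: G=6 (27/4), T=3 (27%4)
i=4: r=6+0=6, c=3*2+0+8=14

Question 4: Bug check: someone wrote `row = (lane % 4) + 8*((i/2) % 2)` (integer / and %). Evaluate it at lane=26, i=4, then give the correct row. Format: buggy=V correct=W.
buggy=2 correct=6

`(lane % 4) + 8*((i/2) % 2)`[26,4]->2
lane 26->26/4=6, 26 mod 4=2
i=4  r:6+0->6  c:2·2+0+8->12
row: 2 vs 6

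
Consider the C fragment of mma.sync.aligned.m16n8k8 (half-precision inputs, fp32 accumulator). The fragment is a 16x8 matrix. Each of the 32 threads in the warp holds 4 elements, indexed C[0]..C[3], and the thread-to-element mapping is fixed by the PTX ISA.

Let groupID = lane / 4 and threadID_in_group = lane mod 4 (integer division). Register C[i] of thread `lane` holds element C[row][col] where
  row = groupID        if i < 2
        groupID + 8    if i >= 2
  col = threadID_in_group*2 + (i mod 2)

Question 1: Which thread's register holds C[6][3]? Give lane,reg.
r: 6->gid=6,r8=0  c: 3->tid=1,i&1=1
L=6*4+1=25  i=0*2+1=1

25,1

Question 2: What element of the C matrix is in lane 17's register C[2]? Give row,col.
lane 17=>17/4=4, 17 mod 4=1
i=2  r:4+8=>12  c:2·1+0=>2

12,2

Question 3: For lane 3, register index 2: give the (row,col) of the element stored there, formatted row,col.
L=3->g=3>>2=0, t=3&3=3
[2]->row 0+8=8  col 3·2+0=6

8,6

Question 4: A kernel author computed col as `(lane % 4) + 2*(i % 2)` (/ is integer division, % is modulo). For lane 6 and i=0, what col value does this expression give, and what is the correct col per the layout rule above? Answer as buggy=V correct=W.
buggy=2 correct=4

`(lane % 4) + 2*(i % 2)`[6,0]⇒2
lane 6: gr=1 (6/4), th=2 (6%4)
i=0: r=1+0=1, c=2*2+0=4
col: 2 vs 4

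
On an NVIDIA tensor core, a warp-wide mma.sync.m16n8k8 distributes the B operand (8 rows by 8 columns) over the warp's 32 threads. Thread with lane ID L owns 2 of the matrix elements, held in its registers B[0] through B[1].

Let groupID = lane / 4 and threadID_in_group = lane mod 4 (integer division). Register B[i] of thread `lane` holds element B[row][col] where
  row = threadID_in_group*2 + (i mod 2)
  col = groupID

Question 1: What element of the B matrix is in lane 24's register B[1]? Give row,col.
24: g=6,t=0
[1] (0*2+1,6) = (1,6)

1,6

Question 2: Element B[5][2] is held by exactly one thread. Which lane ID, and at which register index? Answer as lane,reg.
c:2=>grp=2  r:5=>tig=2,lo=1
L=2*4+2=10  i=1=1

10,1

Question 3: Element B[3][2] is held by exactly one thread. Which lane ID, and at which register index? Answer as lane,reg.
c=2⇒gr=2  r=3⇒th=1,odd=1
L=2*4+1=9  i=1=1

9,1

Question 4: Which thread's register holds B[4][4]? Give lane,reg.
c: 4->gid=4  r: 4->tid=2,i&1=0
L=4*4+2=18  i=0=0

18,0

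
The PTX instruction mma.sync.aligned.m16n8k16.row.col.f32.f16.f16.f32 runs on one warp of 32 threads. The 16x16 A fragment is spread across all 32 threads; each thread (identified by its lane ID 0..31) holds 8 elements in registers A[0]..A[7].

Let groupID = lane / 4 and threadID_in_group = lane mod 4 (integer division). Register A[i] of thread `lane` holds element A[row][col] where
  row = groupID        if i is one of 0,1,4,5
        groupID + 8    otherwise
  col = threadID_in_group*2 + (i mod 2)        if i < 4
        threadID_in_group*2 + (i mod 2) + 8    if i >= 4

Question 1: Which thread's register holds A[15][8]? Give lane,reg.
r=15->g=7,rb=1  c=8->cb=1,t=0,b0=0
L=7*4+0=28  i=1*4+1*2+0=6

28,6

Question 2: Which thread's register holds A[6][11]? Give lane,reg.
25,5

r=6⇒gr=6,Rb=0  c=11⇒Cb=1,th=1,odd=1
L=6*4+1=25  i=1*4+0*2+1=5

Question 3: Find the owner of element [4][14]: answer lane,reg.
r:4=>grp=4,rB=0  c:14=>cB=1,tig=3,lo=0
L=4*4+3=19  i=1*4+0*2+0=4

19,4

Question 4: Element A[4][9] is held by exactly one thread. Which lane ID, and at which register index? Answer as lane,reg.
16,5

r: 4->gid=4,r8=0  c: 9->c8=1,tid=0,i&1=1
L=4*4+0=16  i=1*4+0*2+1=5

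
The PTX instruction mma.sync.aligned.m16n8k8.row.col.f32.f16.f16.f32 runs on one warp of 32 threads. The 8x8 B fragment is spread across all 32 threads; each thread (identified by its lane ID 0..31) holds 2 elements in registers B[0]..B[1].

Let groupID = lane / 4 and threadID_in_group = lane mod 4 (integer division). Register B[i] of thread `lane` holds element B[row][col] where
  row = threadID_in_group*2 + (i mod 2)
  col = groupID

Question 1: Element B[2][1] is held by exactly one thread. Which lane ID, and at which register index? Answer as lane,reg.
c=1⇒gr=1  r=2⇒th=1,odd=0
L=1*4+1=5  i=0=0

5,0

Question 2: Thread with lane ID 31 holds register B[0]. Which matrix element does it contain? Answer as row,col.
6,7

31: gid=7,tid=3
[0] (3*2+0,7) = (6,7)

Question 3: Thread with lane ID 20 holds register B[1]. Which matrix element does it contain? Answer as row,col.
1,5

lane 20=>20/4=5, 20 mod 4=0
i=1  r:2·0+1=>1  c:5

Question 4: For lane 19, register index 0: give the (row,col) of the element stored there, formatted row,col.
6,4

L=19->gid=19>>2=4, tid=19&3=3
[0]->row 3·2+0=6  col gid=4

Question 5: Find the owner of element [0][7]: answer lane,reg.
c: 7->gid=7  r: 0->tid=0,i&1=0
L=7*4+0=28  i=0=0

28,0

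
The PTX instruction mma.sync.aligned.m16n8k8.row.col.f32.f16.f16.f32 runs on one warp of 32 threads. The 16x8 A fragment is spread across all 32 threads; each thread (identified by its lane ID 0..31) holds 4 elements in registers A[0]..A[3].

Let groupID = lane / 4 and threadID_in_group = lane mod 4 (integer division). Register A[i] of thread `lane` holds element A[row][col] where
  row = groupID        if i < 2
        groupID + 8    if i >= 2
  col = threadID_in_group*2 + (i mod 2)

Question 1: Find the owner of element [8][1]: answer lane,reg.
0,3

r=8→G=0,rhi=1  c=1→T=0,p=1
L=0*4+0=0  i=1*2+1=3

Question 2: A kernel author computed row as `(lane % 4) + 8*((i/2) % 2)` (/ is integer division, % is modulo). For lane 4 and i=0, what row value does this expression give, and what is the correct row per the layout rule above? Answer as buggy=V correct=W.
buggy=0 correct=1

`(lane % 4) + 8*((i/2) % 2)`[4,0]=>0
4: grp=1,tig=0
[0] (1+0,0*2+0) = (1,0)
row: 0 vs 1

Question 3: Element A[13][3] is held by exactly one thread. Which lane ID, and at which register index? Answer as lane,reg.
21,3

r: 13->gid=5,r8=1  c: 3->tid=1,i&1=1
L=5*4+1=21  i=1*2+1=3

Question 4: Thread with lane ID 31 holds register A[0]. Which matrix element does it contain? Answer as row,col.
lane 31->31/4=7, 31 mod 4=3
i=0  r:7+0->7  c:2·3+0->6

7,6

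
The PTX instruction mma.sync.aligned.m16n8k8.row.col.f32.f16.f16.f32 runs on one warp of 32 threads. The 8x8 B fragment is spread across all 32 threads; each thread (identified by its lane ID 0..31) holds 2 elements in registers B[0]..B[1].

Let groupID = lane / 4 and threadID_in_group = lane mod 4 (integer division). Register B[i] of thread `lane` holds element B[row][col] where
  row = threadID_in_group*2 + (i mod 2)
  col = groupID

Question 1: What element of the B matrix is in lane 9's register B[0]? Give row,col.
2,2

L=9→G=9>>2=2, T=9&3=1
[0]→row 1·2+0=2  col G=2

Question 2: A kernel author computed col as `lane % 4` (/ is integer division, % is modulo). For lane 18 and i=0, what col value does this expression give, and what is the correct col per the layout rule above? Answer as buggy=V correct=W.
`lane % 4`[18,0]->2
18: gid=4,tid=2
[0] (2*2+0,4) = (4,4)
col: 2 vs 4

buggy=2 correct=4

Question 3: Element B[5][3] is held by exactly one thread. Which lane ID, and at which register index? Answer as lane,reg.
c:3=>grp=3  r:5=>tig=2,lo=1
L=3*4+2=14  i=1=1

14,1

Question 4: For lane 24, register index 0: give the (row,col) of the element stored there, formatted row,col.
0,6

24: g=6,t=0
[0] (0*2+0,6) = (0,6)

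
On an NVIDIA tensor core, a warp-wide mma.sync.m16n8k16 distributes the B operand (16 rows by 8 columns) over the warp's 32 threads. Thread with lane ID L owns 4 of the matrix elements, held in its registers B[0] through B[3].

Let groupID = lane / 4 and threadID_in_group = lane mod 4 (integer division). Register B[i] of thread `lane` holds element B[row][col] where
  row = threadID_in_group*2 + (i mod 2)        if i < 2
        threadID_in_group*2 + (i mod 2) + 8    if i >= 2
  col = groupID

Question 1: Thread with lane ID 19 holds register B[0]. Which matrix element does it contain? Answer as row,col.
L=19→G=19>>2=4, T=19&3=3
[0]→row 3·2+0+0=6  col G=4

6,4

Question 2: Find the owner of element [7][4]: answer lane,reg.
c: 4->gid=4  r: 7->r8=0,tid=3,i&1=1
L=4*4+3=19  i=0*2+1=1

19,1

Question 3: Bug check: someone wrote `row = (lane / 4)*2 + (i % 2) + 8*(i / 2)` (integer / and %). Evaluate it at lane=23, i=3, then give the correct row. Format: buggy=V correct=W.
buggy=19 correct=15

`(lane / 4)*2 + (i % 2) + 8*(i / 2)`[23,3]->19
L=23->g=23>>2=5, t=23&3=3
[3]->row 3·2+1+8=15  col g=5
row: 19 vs 15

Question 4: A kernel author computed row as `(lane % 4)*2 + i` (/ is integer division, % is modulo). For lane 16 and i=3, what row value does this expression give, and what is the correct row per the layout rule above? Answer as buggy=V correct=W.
`(lane % 4)*2 + i`[16,3]->3
lane 16->16/4=4, 16 mod 4=0
i=3  r:2·0+1+8->9  c:4
row: 3 vs 9

buggy=3 correct=9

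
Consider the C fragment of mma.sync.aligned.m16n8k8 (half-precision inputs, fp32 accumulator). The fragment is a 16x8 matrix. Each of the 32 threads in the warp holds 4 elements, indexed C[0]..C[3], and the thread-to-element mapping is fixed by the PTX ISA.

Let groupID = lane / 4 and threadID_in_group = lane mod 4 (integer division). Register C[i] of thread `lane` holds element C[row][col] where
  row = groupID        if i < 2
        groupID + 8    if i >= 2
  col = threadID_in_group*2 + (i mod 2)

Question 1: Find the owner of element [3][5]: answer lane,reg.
14,1

r: 3->gid=3,r8=0  c: 5->tid=2,i&1=1
L=3*4+2=14  i=0*2+1=1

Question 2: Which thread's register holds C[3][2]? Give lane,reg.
13,0

r:3=>grp=3,rB=0  c:2=>tig=1,lo=0
L=3*4+1=13  i=0*2+0=0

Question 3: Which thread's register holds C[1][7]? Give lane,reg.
7,1

r=1->g=1,rb=0  c=7->t=3,b0=1
L=1*4+3=7  i=0*2+1=1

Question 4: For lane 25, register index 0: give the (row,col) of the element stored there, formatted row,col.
lane 25⇒25/4=6, 25 mod 4=1
i=0  r:6+0⇒6  c:2·1+0⇒2

6,2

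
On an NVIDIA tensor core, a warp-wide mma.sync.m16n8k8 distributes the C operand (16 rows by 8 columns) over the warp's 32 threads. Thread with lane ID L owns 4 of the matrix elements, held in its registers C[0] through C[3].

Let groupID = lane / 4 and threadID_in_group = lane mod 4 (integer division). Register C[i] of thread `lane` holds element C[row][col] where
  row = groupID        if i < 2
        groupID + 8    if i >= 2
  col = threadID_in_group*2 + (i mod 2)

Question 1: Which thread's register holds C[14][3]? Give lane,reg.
r=14->g=6,rb=1  c=3->t=1,b0=1
L=6*4+1=25  i=1*2+1=3

25,3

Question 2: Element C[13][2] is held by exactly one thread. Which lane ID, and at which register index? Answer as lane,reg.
r=13->g=5,rb=1  c=2->t=1,b0=0
L=5*4+1=21  i=1*2+0=2

21,2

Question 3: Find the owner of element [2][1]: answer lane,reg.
r=2→G=2,rhi=0  c=1→T=0,p=1
L=2*4+0=8  i=0*2+1=1

8,1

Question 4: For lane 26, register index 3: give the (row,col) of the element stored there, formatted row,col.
L=26->g=26>>2=6, t=26&3=2
[3]->row 6+8=14  col 2·2+1=5

14,5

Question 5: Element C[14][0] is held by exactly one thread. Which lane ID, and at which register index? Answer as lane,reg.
r=14⇒gr=6,Rb=1  c=0⇒th=0,odd=0
L=6*4+0=24  i=1*2+0=2

24,2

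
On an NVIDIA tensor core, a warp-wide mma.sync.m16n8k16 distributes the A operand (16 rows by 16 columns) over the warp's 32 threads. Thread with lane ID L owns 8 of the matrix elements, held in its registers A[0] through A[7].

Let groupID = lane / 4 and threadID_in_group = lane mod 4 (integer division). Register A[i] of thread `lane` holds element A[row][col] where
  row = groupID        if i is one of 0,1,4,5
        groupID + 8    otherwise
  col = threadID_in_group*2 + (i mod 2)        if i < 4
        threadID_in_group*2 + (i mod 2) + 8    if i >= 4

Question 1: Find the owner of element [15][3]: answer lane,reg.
29,3

r: 15->gid=7,r8=1  c: 3->c8=0,tid=1,i&1=1
L=7*4+1=29  i=0*4+1*2+1=3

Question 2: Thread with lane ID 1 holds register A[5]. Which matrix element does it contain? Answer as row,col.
1: g=0,t=1
[5] (0+0,1*2+1+8) = (0,11)

0,11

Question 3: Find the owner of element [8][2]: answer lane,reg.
1,2

r=8⇒gr=0,Rb=1  c=2⇒Cb=0,th=1,odd=0
L=0*4+1=1  i=0*4+1*2+0=2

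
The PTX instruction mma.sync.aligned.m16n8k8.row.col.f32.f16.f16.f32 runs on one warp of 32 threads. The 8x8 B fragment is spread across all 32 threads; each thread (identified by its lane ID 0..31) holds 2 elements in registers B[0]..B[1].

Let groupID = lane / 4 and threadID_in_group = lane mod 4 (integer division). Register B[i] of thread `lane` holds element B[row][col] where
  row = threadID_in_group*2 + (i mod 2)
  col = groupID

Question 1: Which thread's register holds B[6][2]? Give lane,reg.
11,0

c:2=>grp=2  r:6=>tig=3,lo=0
L=2*4+3=11  i=0=0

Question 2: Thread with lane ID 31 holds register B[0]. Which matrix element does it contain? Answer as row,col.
lane 31=>31/4=7, 31 mod 4=3
i=0  r:2·3+0=>6  c:7

6,7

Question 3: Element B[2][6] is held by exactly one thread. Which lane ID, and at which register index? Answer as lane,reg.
25,0

c: 6->gid=6  r: 2->tid=1,i&1=0
L=6*4+1=25  i=0=0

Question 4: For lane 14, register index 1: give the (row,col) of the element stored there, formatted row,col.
5,3

L=14->gid=14>>2=3, tid=14&3=2
[1]->row 2·2+1=5  col gid=3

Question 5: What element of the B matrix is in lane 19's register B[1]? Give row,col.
19: G=4,T=3
[1] (3*2+1,4) = (7,4)

7,4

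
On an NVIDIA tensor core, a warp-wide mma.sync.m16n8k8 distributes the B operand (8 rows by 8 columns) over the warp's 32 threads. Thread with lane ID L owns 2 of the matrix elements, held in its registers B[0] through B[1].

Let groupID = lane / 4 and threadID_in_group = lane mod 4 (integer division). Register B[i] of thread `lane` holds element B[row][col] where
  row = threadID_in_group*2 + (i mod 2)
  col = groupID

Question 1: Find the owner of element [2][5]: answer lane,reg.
21,0

c=5->g=5  r=2->t=1,b0=0
L=5*4+1=21  i=0=0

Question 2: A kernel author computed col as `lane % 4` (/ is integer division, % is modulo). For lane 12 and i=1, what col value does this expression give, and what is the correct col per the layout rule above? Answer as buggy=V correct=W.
buggy=0 correct=3

`lane % 4`[12,1]→0
lane 12: G=3 (12/4), T=0 (12%4)
i=1: r=0*2+1=1, c=G=3
col: 0 vs 3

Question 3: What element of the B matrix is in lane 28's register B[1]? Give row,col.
lane 28=>28/4=7, 28 mod 4=0
i=1  r:2·0+1=>1  c:7

1,7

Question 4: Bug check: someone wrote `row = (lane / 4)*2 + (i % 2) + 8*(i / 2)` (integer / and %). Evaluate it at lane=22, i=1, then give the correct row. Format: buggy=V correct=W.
buggy=11 correct=5

`(lane / 4)*2 + (i % 2) + 8*(i / 2)`[22,1]=>11
22: grp=5,tig=2
[1] (2*2+1,5) = (5,5)
row: 11 vs 5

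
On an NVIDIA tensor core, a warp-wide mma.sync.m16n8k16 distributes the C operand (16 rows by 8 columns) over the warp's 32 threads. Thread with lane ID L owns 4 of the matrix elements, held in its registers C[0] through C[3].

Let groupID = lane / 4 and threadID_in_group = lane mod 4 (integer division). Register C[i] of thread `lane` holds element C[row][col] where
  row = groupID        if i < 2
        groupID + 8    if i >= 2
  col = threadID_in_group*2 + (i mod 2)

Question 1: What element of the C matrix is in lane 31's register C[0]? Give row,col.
lane 31->31/4=7, 31 mod 4=3
i=0  r:7+0->7  c:2·3+0->6

7,6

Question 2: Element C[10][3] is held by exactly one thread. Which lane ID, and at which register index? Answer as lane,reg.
9,3

r=10→G=2,rhi=1  c=3→T=1,p=1
L=2*4+1=9  i=1*2+1=3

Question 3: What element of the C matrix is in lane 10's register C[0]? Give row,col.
2,4

10: gid=2,tid=2
[0] (2+0,2*2+0) = (2,4)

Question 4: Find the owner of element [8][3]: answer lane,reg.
r=8⇒gr=0,Rb=1  c=3⇒th=1,odd=1
L=0*4+1=1  i=1*2+1=3

1,3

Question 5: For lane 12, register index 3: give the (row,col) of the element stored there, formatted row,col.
11,1

12: gid=3,tid=0
[3] (3+8,0*2+1) = (11,1)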